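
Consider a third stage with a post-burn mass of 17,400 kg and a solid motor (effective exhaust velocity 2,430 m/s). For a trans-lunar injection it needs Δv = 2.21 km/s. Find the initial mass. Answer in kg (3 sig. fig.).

initial mass ≈ 43200 kg

By the Tsiolkovsky rocket equation, m₀/m_f = exp(Δv / v_e) = exp(2210 / 2430.0) = exp(0.9095) = 2.4830.
m₀ = m_f × 2.4830 = 17,400 × 2.4830 = 43,204.2 kg.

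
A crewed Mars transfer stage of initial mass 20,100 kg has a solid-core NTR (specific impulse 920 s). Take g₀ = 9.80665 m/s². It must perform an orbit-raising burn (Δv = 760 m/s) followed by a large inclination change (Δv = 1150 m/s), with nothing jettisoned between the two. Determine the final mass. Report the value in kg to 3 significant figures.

final mass ≈ 16300 kg

v_e = Isp · g₀ = 920 × 9.80665 = 9022.1 m/s.
After the first burn: m = 20100 × exp(−760/9022.1) = 20100 × 0.91921 = 18,476.1 kg.
After the second burn: m = 18,476.1 × exp(−1150/9022.1) = 18,476.1 × 0.88032 = 16,264.9 kg.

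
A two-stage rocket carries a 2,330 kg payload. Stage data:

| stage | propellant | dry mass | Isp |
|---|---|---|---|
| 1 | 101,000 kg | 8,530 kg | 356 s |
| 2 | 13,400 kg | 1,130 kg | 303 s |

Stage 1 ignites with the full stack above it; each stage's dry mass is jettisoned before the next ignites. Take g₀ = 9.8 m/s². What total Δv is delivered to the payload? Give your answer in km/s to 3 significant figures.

Ignition mass of stage 1 = 101,000+8,530 + 13,400+1,130 + 2,330 = 126,390 kg.
Stage 1: m₀ = 126,390 kg, m_f = 126,390 − 101,000 = 25,390 kg; Δv = 356×9.8×ln(4.978) = 3488.8×1.6050 ≈ 5600 m/s.
Stage 2: m₀ = 16,860 kg, m_f = 16,860 − 13,400 = 3,460 kg; Δv = 303×9.8×ln(4.873) = 2969.4×1.5837 ≈ 4703 m/s.
Total Δv = 5600 + 4703 = 10303 m/s.

Δv ≈ 10.3 km/s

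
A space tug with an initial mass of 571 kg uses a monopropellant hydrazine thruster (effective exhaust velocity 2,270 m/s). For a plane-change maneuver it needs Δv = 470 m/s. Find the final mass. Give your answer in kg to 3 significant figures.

final mass ≈ 464 kg

By the Tsiolkovsky rocket equation, m₀/m_f = exp(Δv / v_e) = exp(470 / 2270.0) = exp(0.2070) = 1.2300.
m_f = m₀ / 1.2300 = 571 / 1.2300 = 464.228 kg.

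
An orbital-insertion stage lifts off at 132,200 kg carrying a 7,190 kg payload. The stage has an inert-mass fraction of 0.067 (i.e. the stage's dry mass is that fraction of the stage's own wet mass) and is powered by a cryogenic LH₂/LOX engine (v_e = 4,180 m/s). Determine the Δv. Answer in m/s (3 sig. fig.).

Δv ≈ 8940 m/s

Stage wet mass = m₀ − payload = 132,200 − 7,190 = 125,010 kg.
Stage dry mass = ε × stage wet mass = 0.067 × 125,010 = 8,375.67 kg.
Burnout mass m_f = stage dry + payload = 8,375.67 + 7,190 = 15,565.67 kg.
Rocket equation: Δv = v_e · ln(132,200/15,565.67) = 4180.0 × ln(8.493) = 4180.0 × 2.1392 ≈ 8942 m/s.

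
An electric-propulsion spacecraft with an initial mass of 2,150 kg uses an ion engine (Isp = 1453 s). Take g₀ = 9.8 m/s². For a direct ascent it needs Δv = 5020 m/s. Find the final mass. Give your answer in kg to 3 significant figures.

final mass ≈ 1510 kg

v_e = Isp · g₀ = 1453 × 9.8 = 14239.4 m/s.
By the Tsiolkovsky rocket equation, m₀/m_f = exp(Δv / v_e) = exp(5020 / 14239.4) = exp(0.3525) = 1.4227.
m_f = m₀ / 1.4227 = 2,150 / 1.4227 = 1,511.21 kg.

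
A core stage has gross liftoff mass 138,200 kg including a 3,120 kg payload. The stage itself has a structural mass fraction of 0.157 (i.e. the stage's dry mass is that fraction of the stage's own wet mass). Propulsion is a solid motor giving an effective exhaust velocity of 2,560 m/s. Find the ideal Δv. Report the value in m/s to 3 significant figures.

Δv ≈ 4450 m/s

Stage wet mass = m₀ − payload = 138,200 − 3,120 = 135,080 kg.
Stage dry mass = ε × stage wet mass = 0.157 × 135,080 = 21,207.6 kg.
Burnout mass m_f = stage dry + payload = 21,207.6 + 3,120 = 24,327.6 kg.
By the Tsiolkovsky rocket equation, Δv = v_e · ln(138,200/24,327.6) = 2560.0 × ln(5.681) = 2560.0 × 1.7371 ≈ 4447 m/s.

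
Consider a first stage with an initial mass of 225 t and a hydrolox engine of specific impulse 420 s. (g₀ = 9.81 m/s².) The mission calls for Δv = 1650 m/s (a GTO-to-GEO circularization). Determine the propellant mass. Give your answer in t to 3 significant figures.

v_e = Isp · g₀ = 420 × 9.81 = 4120.2 m/s.
By the Tsiolkovsky rocket equation, m₀/m_f = exp(Δv / v_e) = exp(1650 / 4120.2) = exp(0.4005) = 1.4925.
m_f = 225 / 1.4925 = 150.754 t, so propellant = m₀ − m_f = 225 − 150.754 = 74.246 t.

propellant mass ≈ 74.2 t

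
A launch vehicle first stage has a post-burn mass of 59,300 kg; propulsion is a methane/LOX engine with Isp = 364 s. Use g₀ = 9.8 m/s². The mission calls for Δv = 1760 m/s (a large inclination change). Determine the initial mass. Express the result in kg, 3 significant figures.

v_e = Isp · g₀ = 364 × 9.8 = 3567.2 m/s.
By the Tsiolkovsky rocket equation, m₀/m_f = exp(Δv / v_e) = exp(1760 / 3567.2) = exp(0.4934) = 1.6378.
m₀ = m_f × 1.6378 = 59,300 × 1.6378 = 97,121.5 kg.

initial mass ≈ 97100 kg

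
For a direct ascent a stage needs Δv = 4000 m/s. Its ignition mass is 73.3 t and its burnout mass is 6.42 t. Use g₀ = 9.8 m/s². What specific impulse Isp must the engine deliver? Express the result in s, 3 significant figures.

Isp ≈ 168 s

ln(m₀/m_f) = ln(73300/6420) = ln(11.42) = 2.4351.
Rocket equation: v_e = Δv / ln(m₀/m_f) = 4000 / 2.4351 = 1642.6 m/s.
Isp = v_e / g₀ = 1642.6 / 9.8 = 167.6 s.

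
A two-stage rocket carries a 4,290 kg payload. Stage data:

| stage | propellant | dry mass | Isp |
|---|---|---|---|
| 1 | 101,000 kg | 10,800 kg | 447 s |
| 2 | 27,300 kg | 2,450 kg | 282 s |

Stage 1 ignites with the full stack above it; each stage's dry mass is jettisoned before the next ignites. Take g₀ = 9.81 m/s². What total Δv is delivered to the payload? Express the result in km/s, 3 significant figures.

Δv ≈ 9.65 km/s

Ignition mass of stage 1 = 101,000+10,800 + 27,300+2,450 + 4,290 = 145,840 kg.
Stage 1: m₀ = 145,840 kg, m_f = 145,840 − 101,000 = 44,840 kg; Δv = 447×9.81×ln(3.252) = 4385.1×1.1794 ≈ 5172 m/s.
Stage 2: m₀ = 34,040 kg, m_f = 34,040 − 27,300 = 6,740 kg; Δv = 282×9.81×ln(5.05) = 2766.4×1.6195 ≈ 4480 m/s.
Total Δv = 5172 + 4480 = 9652 m/s.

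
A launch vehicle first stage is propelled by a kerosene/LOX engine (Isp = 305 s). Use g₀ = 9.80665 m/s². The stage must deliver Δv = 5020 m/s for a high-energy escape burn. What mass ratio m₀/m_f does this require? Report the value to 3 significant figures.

v_e = Isp · g₀ = 305 × 9.80665 = 2991.0 m/s.
From the ideal rocket equation, m₀/m_f = exp(Δv / v_e) = exp(5020 / 2991.0) = exp(1.6784) = 5.3567.

mass ratio ≈ 5.36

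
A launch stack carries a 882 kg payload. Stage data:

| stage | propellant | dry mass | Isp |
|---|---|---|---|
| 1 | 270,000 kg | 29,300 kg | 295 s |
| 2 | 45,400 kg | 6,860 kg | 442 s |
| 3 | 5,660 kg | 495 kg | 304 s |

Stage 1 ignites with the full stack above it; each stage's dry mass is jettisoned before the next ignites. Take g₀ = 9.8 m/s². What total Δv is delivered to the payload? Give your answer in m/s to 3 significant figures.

Ignition mass of stage 1 = 270,000+29,300 + 45,400+6,860 + 5,660+495 + 882 = 358,597 kg.
Stage 1: m₀ = 358,597 kg, m_f = 358,597 − 270,000 = 88,597 kg; Δv = 295×9.8×ln(4.048) = 2891.0×1.3981 ≈ 4042 m/s.
Stage 2: m₀ = 59,297 kg, m_f = 59,297 − 45,400 = 13,897 kg; Δv = 442×9.8×ln(4.267) = 4331.6×1.4509 ≈ 6285 m/s.
Stage 3: m₀ = 7,037 kg, m_f = 7,037 − 5,660 = 1,377 kg; Δv = 304×9.8×ln(5.11) = 2979.2×1.6313 ≈ 4860 m/s.
Total Δv = 4042 + 6285 + 4860 = 15187 m/s.

Δv ≈ 15200 m/s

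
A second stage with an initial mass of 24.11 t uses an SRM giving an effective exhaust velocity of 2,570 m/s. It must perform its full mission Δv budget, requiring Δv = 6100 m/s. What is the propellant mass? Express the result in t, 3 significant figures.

propellant mass ≈ 21.9 t

By the Tsiolkovsky rocket equation, m₀/m_f = exp(Δv / v_e) = exp(6100 / 2570.0) = exp(2.3735) = 10.7353.
m_f = 24.11 / 10.7353 = 2.24586 t, so propellant = m₀ − m_f = 24.11 − 2.24586 = 21.86414 t.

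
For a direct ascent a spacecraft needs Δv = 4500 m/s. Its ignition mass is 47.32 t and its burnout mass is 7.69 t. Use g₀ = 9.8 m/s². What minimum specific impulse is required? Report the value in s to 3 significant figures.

ln(m₀/m_f) = ln(47320/7690) = ln(6.153) = 1.8170.
From the ideal rocket equation, v_e = Δv / ln(m₀/m_f) = 4500 / 1.8170 = 2476.6 m/s.
Isp = v_e / g₀ = 2476.6 / 9.8 = 252.7 s.

Isp ≈ 253 s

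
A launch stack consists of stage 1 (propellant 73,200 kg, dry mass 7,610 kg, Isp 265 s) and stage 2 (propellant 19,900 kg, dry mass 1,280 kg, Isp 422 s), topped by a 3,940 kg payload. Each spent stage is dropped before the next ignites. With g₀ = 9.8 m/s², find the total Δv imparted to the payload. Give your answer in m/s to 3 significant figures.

Ignition mass of stage 1 = 73,200+7,610 + 19,900+1,280 + 3,940 = 105,930 kg.
Stage 1: m₀ = 105,930 kg, m_f = 105,930 − 73,200 = 32,730 kg; Δv = 265×9.8×ln(3.236) = 2597.0×1.1745 ≈ 3050 m/s.
Stage 2: m₀ = 25,120 kg, m_f = 25,120 − 19,900 = 5,220 kg; Δv = 422×9.8×ln(4.812) = 4135.6×1.5712 ≈ 6498 m/s.
Total Δv = 3050 + 6498 = 9548 m/s.

Δv ≈ 9550 m/s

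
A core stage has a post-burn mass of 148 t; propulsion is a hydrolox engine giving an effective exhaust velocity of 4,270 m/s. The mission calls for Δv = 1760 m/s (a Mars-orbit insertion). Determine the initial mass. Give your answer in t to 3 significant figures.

initial mass ≈ 223 t

m₀/m_f = exp(Δv / v_e) = exp(1760 / 4270.0) = exp(0.4122) = 1.5101.
m₀ = m_f × 1.5101 = 148 × 1.5101 = 223.495 t.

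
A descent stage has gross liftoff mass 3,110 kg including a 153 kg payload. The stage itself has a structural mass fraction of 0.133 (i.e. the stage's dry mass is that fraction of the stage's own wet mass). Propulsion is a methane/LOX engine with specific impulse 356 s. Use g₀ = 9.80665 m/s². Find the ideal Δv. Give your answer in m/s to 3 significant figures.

Stage wet mass = m₀ − payload = 3,110 − 153 = 2,957 kg.
Stage dry mass = ε × stage wet mass = 0.133 × 2,957 = 393.281 kg.
Burnout mass m_f = stage dry + payload = 393.281 + 153 = 546.281 kg.
v_e = Isp · g₀ = 356 × 9.80665 = 3491.2 m/s.
Using Δv = v_e ln(m₀/m_f): Δv = v_e · ln(3,110/546.281) = 3491.2 × ln(5.693) = 3491.2 × 1.7392 ≈ 6072 m/s.

Δv ≈ 6070 m/s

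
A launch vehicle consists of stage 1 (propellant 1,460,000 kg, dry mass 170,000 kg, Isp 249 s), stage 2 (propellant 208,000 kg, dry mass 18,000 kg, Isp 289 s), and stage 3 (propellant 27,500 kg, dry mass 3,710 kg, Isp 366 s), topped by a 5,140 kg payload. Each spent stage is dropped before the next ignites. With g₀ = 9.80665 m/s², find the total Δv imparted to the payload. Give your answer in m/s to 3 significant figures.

Ignition mass of stage 1 = 1,460,000+170,000 + 208,000+18,000 + 27,500+3,710 + 5,140 = 1,892,350 kg.
Stage 1: m₀ = 1,892,350 kg, m_f = 1,892,350 − 1,460,000 = 432,350 kg; Δv = 249×9.80665×ln(4.377) = 2441.9×1.4763 ≈ 3605 m/s.
Stage 2: m₀ = 262,350 kg, m_f = 262,350 − 208,000 = 54,350 kg; Δv = 289×9.80665×ln(4.827) = 2834.1×1.5742 ≈ 4462 m/s.
Stage 3: m₀ = 36,350 kg, m_f = 36,350 − 27,500 = 8,850 kg; Δv = 366×9.80665×ln(4.107) = 3589.2×1.4128 ≈ 5071 m/s.
Total Δv = 3605 + 4462 + 5071 = 13138 m/s.

Δv ≈ 13100 m/s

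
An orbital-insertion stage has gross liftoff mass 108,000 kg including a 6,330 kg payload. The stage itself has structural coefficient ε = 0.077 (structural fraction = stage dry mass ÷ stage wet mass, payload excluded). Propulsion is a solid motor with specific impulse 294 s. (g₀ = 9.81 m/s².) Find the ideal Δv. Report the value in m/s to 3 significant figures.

Δv ≈ 5860 m/s

Stage wet mass = m₀ − payload = 108,000 − 6,330 = 101,670 kg.
Stage dry mass = ε × stage wet mass = 0.077 × 101,670 = 7,828.59 kg.
Burnout mass m_f = stage dry + payload = 7,828.59 + 6,330 = 14,158.59 kg.
v_e = Isp · g₀ = 294 × 9.81 = 2884.1 m/s.
Δv = v_e · ln(108,000/14,158.59) = 2884.1 × ln(7.628) = 2884.1 × 2.0318 ≈ 5860 m/s.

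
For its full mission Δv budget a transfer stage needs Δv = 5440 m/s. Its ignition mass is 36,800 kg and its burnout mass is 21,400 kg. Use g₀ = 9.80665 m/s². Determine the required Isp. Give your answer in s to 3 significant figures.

Isp ≈ 1020 s

ln(m₀/m_f) = ln(36800/21400) = ln(1.72) = 0.5421.
Using Δv = v_e ln(m₀/m_f): v_e = Δv / ln(m₀/m_f) = 5440 / 0.5421 = 10034.9 m/s.
Isp = v_e / g₀ = 10034.9 / 9.80665 = 1023.3 s.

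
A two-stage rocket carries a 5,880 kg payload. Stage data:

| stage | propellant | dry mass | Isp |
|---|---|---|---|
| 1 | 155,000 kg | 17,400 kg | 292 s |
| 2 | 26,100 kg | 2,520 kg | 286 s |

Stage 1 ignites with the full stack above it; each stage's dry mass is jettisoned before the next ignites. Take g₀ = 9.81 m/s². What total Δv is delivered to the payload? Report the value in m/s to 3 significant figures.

Δv ≈ 7930 m/s

Ignition mass of stage 1 = 155,000+17,400 + 26,100+2,520 + 5,880 = 206,900 kg.
Stage 1: m₀ = 206,900 kg, m_f = 206,900 − 155,000 = 51,900 kg; Δv = 292×9.81×ln(3.987) = 2864.5×1.3829 ≈ 3961 m/s.
Stage 2: m₀ = 34,500 kg, m_f = 34,500 − 26,100 = 8,400 kg; Δv = 286×9.81×ln(4.107) = 2805.7×1.4127 ≈ 3964 m/s.
Total Δv = 3961 + 3964 = 7925 m/s.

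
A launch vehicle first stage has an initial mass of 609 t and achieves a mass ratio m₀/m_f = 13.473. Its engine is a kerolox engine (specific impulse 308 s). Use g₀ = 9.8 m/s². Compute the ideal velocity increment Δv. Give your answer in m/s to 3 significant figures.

v_e = Isp · g₀ = 308 × 9.8 = 3018.4 m/s.
Δv = v_e · ln(13.473) = 3018.4 × 2.6007 ≈ 7849.9 m/s.

Δv ≈ 7850 m/s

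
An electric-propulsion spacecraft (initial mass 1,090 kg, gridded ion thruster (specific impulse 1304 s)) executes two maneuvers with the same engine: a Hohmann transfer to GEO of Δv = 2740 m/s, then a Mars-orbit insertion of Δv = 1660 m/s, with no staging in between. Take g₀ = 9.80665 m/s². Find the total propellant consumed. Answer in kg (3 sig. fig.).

total propellant consumed ≈ 317 kg

v_e = Isp · g₀ = 1304 × 9.80665 = 12787.9 m/s.
After the first burn: m = 1090 × exp(−2740/12787.9) = 1090 × 0.80713 = 879.772 kg.
After the second burn: m = 879.772 × exp(−1660/12787.9) = 879.772 × 0.87826 = 772.669 kg.
Total propellant = m₀ − m_final = 1090 − 772.669 = 317.331 kg.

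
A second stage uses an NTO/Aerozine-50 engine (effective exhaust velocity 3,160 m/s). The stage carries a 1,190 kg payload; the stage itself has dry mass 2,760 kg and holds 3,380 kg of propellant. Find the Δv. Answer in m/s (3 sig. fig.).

m₀ = payload + dry + propellant = 1,190 + 2,760 + 3,380 = 7,330 kg.
m_f = payload + dry = 1,190 + 2,760 = 3,950 kg.
From the ideal rocket equation, Δv = v_e · ln(m₀/m_f) = 3160.0 × ln(1.856) = 3160.0 × 0.6183 ≈ 1953.7 m/s.

Δv ≈ 1950 m/s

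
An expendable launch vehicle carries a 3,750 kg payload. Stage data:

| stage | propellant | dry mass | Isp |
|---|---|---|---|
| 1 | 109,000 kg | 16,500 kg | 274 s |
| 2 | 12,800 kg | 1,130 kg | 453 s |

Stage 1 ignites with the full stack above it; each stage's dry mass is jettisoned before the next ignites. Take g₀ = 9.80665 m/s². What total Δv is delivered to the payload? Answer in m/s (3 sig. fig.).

Ignition mass of stage 1 = 109,000+16,500 + 12,800+1,130 + 3,750 = 143,180 kg.
Stage 1: m₀ = 143,180 kg, m_f = 143,180 − 109,000 = 34,180 kg; Δv = 274×9.80665×ln(4.189) = 2687.0×1.4325 ≈ 3849 m/s.
Stage 2: m₀ = 17,680 kg, m_f = 17,680 − 12,800 = 4,880 kg; Δv = 453×9.80665×ln(3.623) = 4442.4×1.2873 ≈ 5719 m/s.
Total Δv = 3849 + 5719 = 9568 m/s.

Δv ≈ 9570 m/s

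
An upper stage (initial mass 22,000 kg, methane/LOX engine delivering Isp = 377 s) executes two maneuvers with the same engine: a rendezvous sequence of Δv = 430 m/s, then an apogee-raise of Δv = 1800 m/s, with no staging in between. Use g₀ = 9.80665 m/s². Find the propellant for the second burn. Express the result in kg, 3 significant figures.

v_e = Isp · g₀ = 377 × 9.80665 = 3697.1 m/s.
After the first burn: m = 22000 × exp(−430/3697.1) = 22000 × 0.89020 = 19,584.4 kg.
After the second burn: m = 19,584.4 × exp(−1800/3697.1) = 19,584.4 × 0.61455 = 12,035.6 kg.
Second-burn propellant = 19,584.4 − 12,035.6 = 7,548.8 kg.

propellant for the second burn ≈ 7550 kg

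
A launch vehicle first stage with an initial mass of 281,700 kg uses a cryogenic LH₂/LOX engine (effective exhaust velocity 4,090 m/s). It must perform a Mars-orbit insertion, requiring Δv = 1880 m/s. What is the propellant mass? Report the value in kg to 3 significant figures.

propellant mass ≈ 104000 kg

From the ideal rocket equation, m₀/m_f = exp(Δv / v_e) = exp(1880 / 4090.0) = exp(0.4597) = 1.5835.
m_f = 281,700 / 1.5835 = 177,897 kg, so propellant = m₀ − m_f = 281,700 − 177,897 = 103,803 kg.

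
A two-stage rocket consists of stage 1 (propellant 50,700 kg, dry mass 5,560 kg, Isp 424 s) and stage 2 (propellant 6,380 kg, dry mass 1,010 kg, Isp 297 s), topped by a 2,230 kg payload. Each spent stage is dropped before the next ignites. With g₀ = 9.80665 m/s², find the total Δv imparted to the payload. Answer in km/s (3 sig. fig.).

Ignition mass of stage 1 = 50,700+5,560 + 6,380+1,010 + 2,230 = 65,880 kg.
Stage 1: m₀ = 65,880 kg, m_f = 65,880 − 50,700 = 15,180 kg; Δv = 424×9.80665×ln(4.34) = 4158.0×1.4679 ≈ 6103 m/s.
Stage 2: m₀ = 9,620 kg, m_f = 9,620 − 6,380 = 3,240 kg; Δv = 297×9.80665×ln(2.969) = 2912.6×1.0883 ≈ 3170 m/s.
Total Δv = 6103 + 3170 = 9273 m/s.

Δv ≈ 9.27 km/s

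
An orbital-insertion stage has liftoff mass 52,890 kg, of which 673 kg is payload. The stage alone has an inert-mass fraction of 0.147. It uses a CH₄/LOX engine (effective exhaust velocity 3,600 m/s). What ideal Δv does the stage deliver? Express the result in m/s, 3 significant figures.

Δv ≈ 6650 m/s

Stage wet mass = m₀ − payload = 52,890 − 673 = 52,217 kg.
Stage dry mass = ε × stage wet mass = 0.147 × 52,217 = 7,675.9 kg.
Burnout mass m_f = stage dry + payload = 7,675.9 + 673 = 8,348.9 kg.
Rocket equation: Δv = v_e · ln(52,890/8,348.9) = 3600.0 × ln(6.335) = 3600.0 × 1.8461 ≈ 6646 m/s.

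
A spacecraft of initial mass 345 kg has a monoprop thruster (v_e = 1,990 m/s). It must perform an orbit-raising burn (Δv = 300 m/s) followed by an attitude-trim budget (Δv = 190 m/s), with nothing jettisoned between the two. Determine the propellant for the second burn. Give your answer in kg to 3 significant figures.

propellant for the second burn ≈ 27.0 kg

After the first burn: m = 345 × exp(−300/1990.0) = 345 × 0.86006 = 296.721 kg.
After the second burn: m = 296.721 × exp(−190/1990.0) = 296.721 × 0.90894 = 269.702 kg.
Second-burn propellant = 296.721 − 269.702 = 27.019 kg.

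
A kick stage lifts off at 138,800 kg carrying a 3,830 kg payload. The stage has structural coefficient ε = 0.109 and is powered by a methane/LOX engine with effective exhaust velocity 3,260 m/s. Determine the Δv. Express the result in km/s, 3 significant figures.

Stage wet mass = m₀ − payload = 138,800 − 3,830 = 134,970 kg.
Stage dry mass = ε × stage wet mass = 0.109 × 134,970 = 14,711.7 kg.
Burnout mass m_f = stage dry + payload = 14,711.7 + 3,830 = 18,541.7 kg.
Using Δv = v_e ln(m₀/m_f): Δv = v_e · ln(138,800/18,541.7) = 3260.0 × ln(7.486) = 3260.0 × 2.0130 ≈ 6562 m/s.

Δv ≈ 6.56 km/s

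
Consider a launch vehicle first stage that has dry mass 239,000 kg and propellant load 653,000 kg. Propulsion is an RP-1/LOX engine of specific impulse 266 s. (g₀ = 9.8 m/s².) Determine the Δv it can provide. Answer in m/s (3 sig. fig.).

v_e = Isp · g₀ = 266 × 9.8 = 2606.8 m/s.
m₀ = m_dry + m_prop = 239,000 + 653,000 = 892,000 kg.
From the ideal rocket equation, Δv = v_e · ln(m₀/m_f) = 2606.8 × ln(3.732) = 2606.8 × 1.3170 ≈ 3433.2 m/s.

Δv ≈ 3430 m/s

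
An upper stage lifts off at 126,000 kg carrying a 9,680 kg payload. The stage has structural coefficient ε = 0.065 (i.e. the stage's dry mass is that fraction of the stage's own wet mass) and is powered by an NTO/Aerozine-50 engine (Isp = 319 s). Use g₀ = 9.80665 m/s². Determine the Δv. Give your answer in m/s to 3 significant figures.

Stage wet mass = m₀ − payload = 126,000 − 9,680 = 116,320 kg.
Stage dry mass = ε × stage wet mass = 0.065 × 116,320 = 7,560.8 kg.
Burnout mass m_f = stage dry + payload = 7,560.8 + 9,680 = 17,240.8 kg.
v_e = Isp · g₀ = 319 × 9.80665 = 3128.3 m/s.
From the ideal rocket equation, Δv = v_e · ln(126,000/17,240.8) = 3128.3 × ln(7.308) = 3128.3 × 1.9890 ≈ 6222 m/s.

Δv ≈ 6220 m/s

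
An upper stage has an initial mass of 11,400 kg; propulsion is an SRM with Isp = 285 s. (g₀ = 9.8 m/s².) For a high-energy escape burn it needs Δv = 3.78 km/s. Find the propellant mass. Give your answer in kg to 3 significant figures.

propellant mass ≈ 8450 kg

v_e = Isp · g₀ = 285 × 9.8 = 2793.0 m/s.
By the Tsiolkovsky rocket equation, m₀/m_f = exp(Δv / v_e) = exp(3780 / 2793.0) = exp(1.3534) = 3.8705.
m_f = 11,400 / 3.8705 = 2,945.36 kg, so propellant = m₀ − m_f = 11,400 − 2,945.36 = 8,454.64 kg.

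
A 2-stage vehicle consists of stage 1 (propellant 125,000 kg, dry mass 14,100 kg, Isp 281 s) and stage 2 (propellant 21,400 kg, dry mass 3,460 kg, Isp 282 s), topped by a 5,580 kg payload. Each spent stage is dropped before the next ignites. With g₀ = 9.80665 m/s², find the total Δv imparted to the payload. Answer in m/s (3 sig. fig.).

Ignition mass of stage 1 = 125,000+14,100 + 21,400+3,460 + 5,580 = 169,540 kg.
Stage 1: m₀ = 169,540 kg, m_f = 169,540 − 125,000 = 44,540 kg; Δv = 281×9.80665×ln(3.806) = 2755.7×1.3367 ≈ 3684 m/s.
Stage 2: m₀ = 30,440 kg, m_f = 30,440 − 21,400 = 9,040 kg; Δv = 282×9.80665×ln(3.367) = 2765.5×1.2141 ≈ 3358 m/s.
Total Δv = 3684 + 3358 = 7042 m/s.

Δv ≈ 7040 m/s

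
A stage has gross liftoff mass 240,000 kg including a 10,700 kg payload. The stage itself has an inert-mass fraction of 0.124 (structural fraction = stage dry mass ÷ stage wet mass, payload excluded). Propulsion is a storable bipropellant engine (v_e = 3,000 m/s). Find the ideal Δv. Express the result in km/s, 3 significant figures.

Δv ≈ 5.44 km/s

Stage wet mass = m₀ − payload = 240,000 − 10,700 = 229,300 kg.
Stage dry mass = ε × stage wet mass = 0.124 × 229,300 = 28,433.2 kg.
Burnout mass m_f = stage dry + payload = 28,433.2 + 10,700 = 39,133.2 kg.
By the Tsiolkovsky rocket equation, Δv = v_e · ln(240,000/39,133.2) = 3000.0 × ln(6.133) = 3000.0 × 1.8137 ≈ 5441 m/s.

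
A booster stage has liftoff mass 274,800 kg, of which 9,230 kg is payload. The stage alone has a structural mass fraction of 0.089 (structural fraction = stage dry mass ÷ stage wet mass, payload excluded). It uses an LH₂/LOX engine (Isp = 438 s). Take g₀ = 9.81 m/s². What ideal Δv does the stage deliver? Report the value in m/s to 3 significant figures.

Stage wet mass = m₀ − payload = 274,800 − 9,230 = 265,570 kg.
Stage dry mass = ε × stage wet mass = 0.089 × 265,570 = 23,635.7 kg.
Burnout mass m_f = stage dry + payload = 23,635.7 + 9,230 = 32,865.7 kg.
v_e = Isp · g₀ = 438 × 9.81 = 4296.8 m/s.
Δv = v_e · ln(274,800/32,865.7) = 4296.8 × ln(8.361) = 4296.8 × 2.1236 ≈ 9125 m/s.

Δv ≈ 9120 m/s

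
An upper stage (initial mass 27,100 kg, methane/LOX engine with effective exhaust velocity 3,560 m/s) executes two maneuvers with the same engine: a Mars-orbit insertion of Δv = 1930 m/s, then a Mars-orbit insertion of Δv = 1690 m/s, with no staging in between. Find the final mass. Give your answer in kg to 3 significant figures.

final mass ≈ 9800 kg

After the first burn: m = 27100 × exp(−1930/3560.0) = 27100 × 0.58151 = 15,758.9 kg.
After the second burn: m = 15,758.9 × exp(−1690/3560.0) = 15,758.9 × 0.62206 = 9,802.98 kg.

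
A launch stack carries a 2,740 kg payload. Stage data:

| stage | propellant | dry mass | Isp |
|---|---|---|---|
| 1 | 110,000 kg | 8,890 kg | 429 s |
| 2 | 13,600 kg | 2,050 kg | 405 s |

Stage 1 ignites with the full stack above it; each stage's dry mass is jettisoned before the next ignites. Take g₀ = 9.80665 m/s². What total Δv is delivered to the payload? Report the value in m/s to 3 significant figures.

Δv ≈ 12100 m/s

Ignition mass of stage 1 = 110,000+8,890 + 13,600+2,050 + 2,740 = 137,280 kg.
Stage 1: m₀ = 137,280 kg, m_f = 137,280 − 110,000 = 27,280 kg; Δv = 429×9.80665×ln(5.032) = 4207.1×1.6159 ≈ 6798 m/s.
Stage 2: m₀ = 18,390 kg, m_f = 18,390 − 13,600 = 4,790 kg; Δv = 405×9.80665×ln(3.839) = 3971.7×1.3453 ≈ 5343 m/s.
Total Δv = 6798 + 5343 = 12141 m/s.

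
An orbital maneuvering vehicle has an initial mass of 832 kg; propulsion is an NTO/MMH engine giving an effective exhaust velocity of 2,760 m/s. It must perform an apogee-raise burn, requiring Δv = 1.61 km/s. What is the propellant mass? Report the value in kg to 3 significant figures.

propellant mass ≈ 368 kg

By the Tsiolkovsky rocket equation, m₀/m_f = exp(Δv / v_e) = exp(1610 / 2760.0) = exp(0.5833) = 1.7920.
m_f = 832 / 1.7920 = 464.286 kg, so propellant = m₀ − m_f = 832 − 464.286 = 367.714 kg.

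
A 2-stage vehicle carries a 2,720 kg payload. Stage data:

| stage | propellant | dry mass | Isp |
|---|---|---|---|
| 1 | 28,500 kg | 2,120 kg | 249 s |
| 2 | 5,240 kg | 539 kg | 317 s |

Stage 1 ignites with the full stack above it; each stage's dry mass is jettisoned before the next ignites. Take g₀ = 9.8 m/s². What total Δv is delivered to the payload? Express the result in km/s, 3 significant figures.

Ignition mass of stage 1 = 28,500+2,120 + 5,240+539 + 2,720 = 39,119 kg.
Stage 1: m₀ = 39,119 kg, m_f = 39,119 − 28,500 = 10,619 kg; Δv = 249×9.8×ln(3.684) = 2440.2×1.3040 ≈ 3182 m/s.
Stage 2: m₀ = 8,499 kg, m_f = 8,499 − 5,240 = 3,259 kg; Δv = 317×9.8×ln(2.608) = 3106.6×0.9585 ≈ 2978 m/s.
Total Δv = 3182 + 2978 = 6160 m/s.

Δv ≈ 6.16 km/s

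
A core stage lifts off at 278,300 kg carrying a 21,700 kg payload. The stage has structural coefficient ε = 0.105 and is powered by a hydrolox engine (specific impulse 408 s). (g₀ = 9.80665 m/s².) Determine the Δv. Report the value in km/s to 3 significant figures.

Δv ≈ 6.98 km/s

Stage wet mass = m₀ − payload = 278,300 − 21,700 = 256,600 kg.
Stage dry mass = ε × stage wet mass = 0.105 × 256,600 = 26,943 kg.
Burnout mass m_f = stage dry + payload = 26,943 + 21,700 = 48,643 kg.
v_e = Isp · g₀ = 408 × 9.80665 = 4001.1 m/s.
Δv = v_e · ln(278,300/48,643) = 4001.1 × ln(5.721) = 4001.1 × 1.7442 ≈ 6979 m/s.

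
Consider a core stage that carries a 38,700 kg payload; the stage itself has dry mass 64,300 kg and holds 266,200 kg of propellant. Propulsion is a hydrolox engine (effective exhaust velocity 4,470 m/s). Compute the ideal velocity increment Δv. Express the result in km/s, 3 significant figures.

Δv ≈ 5.71 km/s

m₀ = payload + dry + propellant = 38,700 + 64,300 + 266,200 = 369,200 kg.
m_f = payload + dry = 38,700 + 64,300 = 103,000 kg.
Using Δv = v_e ln(m₀/m_f): Δv = v_e · ln(m₀/m_f) = 4470.0 × ln(3.584) = 4470.0 × 1.2766 ≈ 5706.4 m/s.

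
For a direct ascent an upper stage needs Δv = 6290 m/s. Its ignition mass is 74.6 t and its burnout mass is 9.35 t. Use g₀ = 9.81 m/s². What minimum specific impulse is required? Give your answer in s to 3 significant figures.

ln(m₀/m_f) = ln(74600/9350) = ln(7.979) = 2.0768.
From the ideal rocket equation, v_e = Δv / ln(m₀/m_f) = 6290 / 2.0768 = 3028.8 m/s.
Isp = v_e / g₀ = 3028.8 / 9.81 = 308.7 s.

Isp ≈ 309 s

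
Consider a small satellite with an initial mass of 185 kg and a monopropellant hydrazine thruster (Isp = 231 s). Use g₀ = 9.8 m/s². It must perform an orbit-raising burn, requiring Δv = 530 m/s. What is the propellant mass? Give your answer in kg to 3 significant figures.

propellant mass ≈ 38.6 kg

v_e = Isp · g₀ = 231 × 9.8 = 2263.8 m/s.
m₀/m_f = exp(Δv / v_e) = exp(530 / 2263.8) = exp(0.2341) = 1.2638.
m_f = 185 / 1.2638 = 146.384 kg, so propellant = m₀ − m_f = 185 − 146.384 = 38.616 kg.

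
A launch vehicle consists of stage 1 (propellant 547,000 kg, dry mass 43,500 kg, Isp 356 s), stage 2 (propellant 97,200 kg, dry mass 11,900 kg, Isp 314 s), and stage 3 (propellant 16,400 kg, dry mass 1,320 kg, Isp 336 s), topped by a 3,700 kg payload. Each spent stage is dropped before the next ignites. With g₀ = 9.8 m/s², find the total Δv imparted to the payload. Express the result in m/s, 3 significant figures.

Δv ≈ 13900 m/s

Ignition mass of stage 1 = 547,000+43,500 + 97,200+11,900 + 16,400+1,320 + 3,700 = 721,020 kg.
Stage 1: m₀ = 721,020 kg, m_f = 721,020 − 547,000 = 174,020 kg; Δv = 356×9.8×ln(4.143) = 3488.8×1.4215 ≈ 4959 m/s.
Stage 2: m₀ = 130,520 kg, m_f = 130,520 − 97,200 = 33,320 kg; Δv = 314×9.8×ln(3.917) = 3077.2×1.3654 ≈ 4202 m/s.
Stage 3: m₀ = 21,420 kg, m_f = 21,420 − 16,400 = 5,020 kg; Δv = 336×9.8×ln(4.267) = 3292.8×1.4509 ≈ 4778 m/s.
Total Δv = 4959 + 4202 + 4778 = 13939 m/s.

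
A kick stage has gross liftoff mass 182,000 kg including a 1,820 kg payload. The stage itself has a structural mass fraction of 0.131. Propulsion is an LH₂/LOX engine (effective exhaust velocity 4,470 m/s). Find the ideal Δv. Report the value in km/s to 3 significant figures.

Stage wet mass = m₀ − payload = 182,000 − 1,820 = 180,180 kg.
Stage dry mass = ε × stage wet mass = 0.131 × 180,180 = 23,603.6 kg.
Burnout mass m_f = stage dry + payload = 23,603.6 + 1,820 = 25,423.6 kg.
Δv = v_e · ln(182,000/25,423.6) = 4470.0 × ln(7.159) = 4470.0 × 1.9683 ≈ 8798 m/s.

Δv ≈ 8.80 km/s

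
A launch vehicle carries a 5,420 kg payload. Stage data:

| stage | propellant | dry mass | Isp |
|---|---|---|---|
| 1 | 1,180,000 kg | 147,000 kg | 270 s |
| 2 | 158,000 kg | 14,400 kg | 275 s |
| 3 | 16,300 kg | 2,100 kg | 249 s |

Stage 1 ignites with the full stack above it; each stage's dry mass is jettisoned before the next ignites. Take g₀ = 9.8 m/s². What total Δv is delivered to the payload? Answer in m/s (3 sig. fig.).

Δv ≈ 11200 m/s

Ignition mass of stage 1 = 1,180,000+147,000 + 158,000+14,400 + 16,300+2,100 + 5,420 = 1,523,220 kg.
Stage 1: m₀ = 1,523,220 kg, m_f = 1,523,220 − 1,180,000 = 343,220 kg; Δv = 270×9.8×ln(4.438) = 2646.0×1.4902 ≈ 3943 m/s.
Stage 2: m₀ = 196,220 kg, m_f = 196,220 − 158,000 = 38,220 kg; Δv = 275×9.8×ln(5.134) = 2695.0×1.6359 ≈ 4409 m/s.
Stage 3: m₀ = 23,820 kg, m_f = 23,820 − 16,300 = 7,520 kg; Δv = 249×9.8×ln(3.168) = 2440.2×1.1530 ≈ 2813 m/s.
Total Δv = 3943 + 4409 + 2813 = 11165 m/s.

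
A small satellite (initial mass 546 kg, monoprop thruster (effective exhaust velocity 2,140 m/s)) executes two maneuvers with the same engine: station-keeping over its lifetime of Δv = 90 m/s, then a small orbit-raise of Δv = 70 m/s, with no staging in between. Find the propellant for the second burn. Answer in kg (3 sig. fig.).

propellant for the second burn ≈ 16.8 kg

After the first burn: m = 546 × exp(−90/2140.0) = 546 × 0.95882 = 523.516 kg.
After the second burn: m = 523.516 × exp(−70/2140.0) = 523.516 × 0.96782 = 506.669 kg.
Second-burn propellant = 523.516 − 506.669 = 16.847 kg.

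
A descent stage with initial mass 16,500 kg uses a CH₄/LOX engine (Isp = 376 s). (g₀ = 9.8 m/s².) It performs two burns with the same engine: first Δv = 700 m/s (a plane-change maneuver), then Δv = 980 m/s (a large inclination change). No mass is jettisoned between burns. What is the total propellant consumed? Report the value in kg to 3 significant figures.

v_e = Isp · g₀ = 376 × 9.8 = 3684.8 m/s.
After the first burn: m = 16500 × exp(−700/3684.8) = 16500 × 0.82698 = 13,645.2 kg.
After the second burn: m = 13,645.2 × exp(−980/3684.8) = 13,645.2 × 0.76647 = 10,458.6 kg.
Total propellant = m₀ − m_final = 16500 − 10,458.6 = 6,041.4 kg.

total propellant consumed ≈ 6040 kg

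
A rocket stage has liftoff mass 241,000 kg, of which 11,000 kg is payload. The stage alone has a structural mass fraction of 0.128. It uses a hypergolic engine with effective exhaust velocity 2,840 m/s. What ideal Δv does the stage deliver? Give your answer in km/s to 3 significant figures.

Δv ≈ 5.07 km/s

Stage wet mass = m₀ − payload = 241,000 − 11,000 = 230,000 kg.
Stage dry mass = ε × stage wet mass = 0.128 × 230,000 = 29,440 kg.
Burnout mass m_f = stage dry + payload = 29,440 + 11,000 = 40,440 kg.
Using Δv = v_e ln(m₀/m_f): Δv = v_e · ln(241,000/40,440) = 2840.0 × ln(5.959) = 2840.0 × 1.7850 ≈ 5069 m/s.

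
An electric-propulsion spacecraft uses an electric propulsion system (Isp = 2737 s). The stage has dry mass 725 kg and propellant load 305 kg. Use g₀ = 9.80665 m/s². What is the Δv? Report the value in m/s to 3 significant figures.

Δv ≈ 9420 m/s

v_e = Isp · g₀ = 2737 × 9.80665 = 26840.8 m/s.
m₀ = m_dry + m_prop = 725 + 305 = 1,030 kg.
Δv = v_e · ln(m₀/m_f) = 26840.8 × ln(1.421) = 26840.8 × 0.3511 ≈ 9424.9 m/s.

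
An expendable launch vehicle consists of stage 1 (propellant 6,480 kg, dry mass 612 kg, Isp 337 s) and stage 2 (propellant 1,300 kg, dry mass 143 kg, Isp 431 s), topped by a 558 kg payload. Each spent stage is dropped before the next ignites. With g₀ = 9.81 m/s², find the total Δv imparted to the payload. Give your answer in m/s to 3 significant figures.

Ignition mass of stage 1 = 6,480+612 + 1,300+143 + 558 = 9,093 kg.
Stage 1: m₀ = 9,093 kg, m_f = 9,093 − 6,480 = 2,613 kg; Δv = 337×9.81×ln(3.48) = 3306.0×1.2470 ≈ 4123 m/s.
Stage 2: m₀ = 2,001 kg, m_f = 2,001 − 1,300 = 701 kg; Δv = 431×9.81×ln(2.854) = 4228.1×1.0489 ≈ 4435 m/s.
Total Δv = 4123 + 4435 = 8558 m/s.

Δv ≈ 8560 m/s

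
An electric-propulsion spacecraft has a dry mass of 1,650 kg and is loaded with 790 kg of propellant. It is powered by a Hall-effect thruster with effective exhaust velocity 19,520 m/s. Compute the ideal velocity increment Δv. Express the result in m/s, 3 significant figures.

Δv ≈ 7640 m/s

m₀ = m_dry + m_prop = 1,650 + 790 = 2,440 kg.
By the Tsiolkovsky rocket equation, Δv = v_e · ln(m₀/m_f) = 19520.0 × ln(1.479) = 19520.0 × 0.3912 ≈ 7636.7 m/s.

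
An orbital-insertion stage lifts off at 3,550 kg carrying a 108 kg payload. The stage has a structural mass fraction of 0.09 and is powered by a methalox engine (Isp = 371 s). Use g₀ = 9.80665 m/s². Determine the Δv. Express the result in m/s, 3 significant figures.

Δv ≈ 7780 m/s

Stage wet mass = m₀ − payload = 3,550 − 108 = 3,442 kg.
Stage dry mass = ε × stage wet mass = 0.09 × 3,442 = 309.78 kg.
Burnout mass m_f = stage dry + payload = 309.78 + 108 = 417.78 kg.
v_e = Isp · g₀ = 371 × 9.80665 = 3638.3 m/s.
Δv = v_e · ln(3,550/417.78) = 3638.3 × ln(8.497) = 3638.3 × 2.1397 ≈ 7785 m/s.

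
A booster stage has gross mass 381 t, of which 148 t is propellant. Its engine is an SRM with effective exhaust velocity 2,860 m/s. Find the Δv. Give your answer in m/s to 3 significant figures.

Δv ≈ 1410 m/s

m_f = m₀ − m_prop = 381 − 148 = 233 t.
Rocket equation: Δv = v_e · ln(m₀/m_f) = 2860.0 × ln(1.635) = 2860.0 × 0.4918 ≈ 1406.4 m/s.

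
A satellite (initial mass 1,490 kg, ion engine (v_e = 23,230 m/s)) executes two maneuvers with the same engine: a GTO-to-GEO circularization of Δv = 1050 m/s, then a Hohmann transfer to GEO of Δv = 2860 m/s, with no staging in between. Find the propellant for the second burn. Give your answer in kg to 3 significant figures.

After the first burn: m = 1490 × exp(−1050/23230.0) = 1490 × 0.95581 = 1,424.16 kg.
After the second burn: m = 1,424.16 × exp(−2860/23230.0) = 1,424.16 × 0.88416 = 1,259.19 kg.
Second-burn propellant = 1,424.16 − 1,259.19 = 164.97 kg.

propellant for the second burn ≈ 165 kg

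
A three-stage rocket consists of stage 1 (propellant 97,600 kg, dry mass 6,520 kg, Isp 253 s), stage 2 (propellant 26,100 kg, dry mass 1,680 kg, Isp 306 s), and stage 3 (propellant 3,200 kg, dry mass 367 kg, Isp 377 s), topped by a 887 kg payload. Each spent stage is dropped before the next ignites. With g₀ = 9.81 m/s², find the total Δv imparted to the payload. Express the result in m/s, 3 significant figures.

Ignition mass of stage 1 = 97,600+6,520 + 26,100+1,680 + 3,200+367 + 887 = 136,354 kg.
Stage 1: m₀ = 136,354 kg, m_f = 136,354 − 97,600 = 38,754 kg; Δv = 253×9.81×ln(3.518) = 2481.9×1.2580 ≈ 3122 m/s.
Stage 2: m₀ = 32,234 kg, m_f = 32,234 − 26,100 = 6,134 kg; Δv = 306×9.81×ln(5.255) = 3001.9×1.6592 ≈ 4981 m/s.
Stage 3: m₀ = 4,454 kg, m_f = 4,454 − 3,200 = 1,254 kg; Δv = 377×9.81×ln(3.552) = 3698.4×1.2675 ≈ 4688 m/s.
Total Δv = 3122 + 4981 + 4688 = 12791 m/s.

Δv ≈ 12800 m/s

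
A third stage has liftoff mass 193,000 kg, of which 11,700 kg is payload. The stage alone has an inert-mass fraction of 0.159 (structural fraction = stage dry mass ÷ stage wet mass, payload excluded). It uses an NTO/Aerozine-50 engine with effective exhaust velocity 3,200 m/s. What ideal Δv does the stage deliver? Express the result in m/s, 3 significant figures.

Δv ≈ 4990 m/s

Stage wet mass = m₀ − payload = 193,000 − 11,700 = 181,300 kg.
Stage dry mass = ε × stage wet mass = 0.159 × 181,300 = 28,826.7 kg.
Burnout mass m_f = stage dry + payload = 28,826.7 + 11,700 = 40,526.7 kg.
Δv = v_e · ln(193,000/40,526.7) = 3200.0 × ln(4.762) = 3200.0 × 1.5607 ≈ 4994 m/s.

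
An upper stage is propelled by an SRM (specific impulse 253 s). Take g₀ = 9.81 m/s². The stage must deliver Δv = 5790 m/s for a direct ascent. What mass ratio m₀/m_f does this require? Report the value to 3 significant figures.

mass ratio ≈ 10.3

v_e = Isp · g₀ = 253 × 9.81 = 2481.9 m/s.
By the Tsiolkovsky rocket equation, m₀/m_f = exp(Δv / v_e) = exp(5790 / 2481.9) = exp(2.3329) = 10.3074.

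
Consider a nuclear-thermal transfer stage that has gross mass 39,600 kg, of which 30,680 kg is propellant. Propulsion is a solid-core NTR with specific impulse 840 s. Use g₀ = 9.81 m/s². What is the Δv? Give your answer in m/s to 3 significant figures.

Δv ≈ 12300 m/s

v_e = Isp · g₀ = 840 × 9.81 = 8240.4 m/s.
m_f = m₀ − m_prop = 39,600 − 30,680 = 8,920 kg.
From the ideal rocket equation, Δv = v_e · ln(m₀/m_f) = 8240.4 × ln(4.439) = 8240.4 × 1.4905 ≈ 12282.6 m/s.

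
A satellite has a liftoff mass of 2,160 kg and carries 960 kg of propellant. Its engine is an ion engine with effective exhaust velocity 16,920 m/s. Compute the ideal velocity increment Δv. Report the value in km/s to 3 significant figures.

m_f = m₀ − m_prop = 2,160 − 960 = 1,200 kg.
Using Δv = v_e ln(m₀/m_f): Δv = v_e · ln(m₀/m_f) = 16920.0 × ln(1.8) = 16920.0 × 0.5878 ≈ 9945.4 m/s.

Δv ≈ 9.95 km/s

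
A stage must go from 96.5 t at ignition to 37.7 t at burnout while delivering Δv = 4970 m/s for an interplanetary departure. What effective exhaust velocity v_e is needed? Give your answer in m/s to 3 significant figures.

ln(m₀/m_f) = ln(96500/37700) = ln(2.56) = 0.9399.
Rocket equation: v_e = Δv / ln(m₀/m_f) = 4970 / 0.9399 = 5287.9 m/s.

v_e ≈ 5290 m/s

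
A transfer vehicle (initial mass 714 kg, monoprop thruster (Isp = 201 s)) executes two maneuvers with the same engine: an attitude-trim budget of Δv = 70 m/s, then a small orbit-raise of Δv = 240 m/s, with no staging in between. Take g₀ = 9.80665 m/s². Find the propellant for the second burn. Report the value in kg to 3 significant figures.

propellant for the second burn ≈ 79.0 kg

v_e = Isp · g₀ = 201 × 9.80665 = 1971.1 m/s.
After the first burn: m = 714 × exp(−70/1971.1) = 714 × 0.96511 = 689.089 kg.
After the second burn: m = 689.089 × exp(−240/1971.1) = 689.089 × 0.88536 = 610.092 kg.
Second-burn propellant = 689.089 − 610.092 = 78.997 kg.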